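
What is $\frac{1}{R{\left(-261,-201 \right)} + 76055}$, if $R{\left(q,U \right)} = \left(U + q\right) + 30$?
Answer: $\frac{1}{75623} \approx 1.3223 \cdot 10^{-5}$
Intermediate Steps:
$R{\left(q,U \right)} = 30 + U + q$
$\frac{1}{R{\left(-261,-201 \right)} + 76055} = \frac{1}{\left(30 - 201 - 261\right) + 76055} = \frac{1}{-432 + 76055} = \frac{1}{75623}$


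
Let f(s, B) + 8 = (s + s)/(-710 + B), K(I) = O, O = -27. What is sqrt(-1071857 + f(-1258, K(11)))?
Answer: I*sqrt(582201985893)/737 ≈ 1035.3*I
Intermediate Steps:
K(I) = -27
f(s, B) = -8 + 2*s/(-710 + B) (f(s, B) = -8 + (s + s)/(-710 + B) = -8 + (2*s)/(-710 + B) = -8 + 2*s/(-710 + B))
sqrt(-1071857 + f(-1258, K(11))) = sqrt(-1071857 + 2*(2840 - 1258 - 4*(-27))/(-710 - 27)) = sqrt(-1071857 + 2*(2840 - 1258 + 108)/(-737)) = sqrt(-1071857 + 2*(-1/737)*1690) = sqrt(-1071857 - 3380/737) = sqrt(-789961989/737) = I*sqrt(582201985893)/737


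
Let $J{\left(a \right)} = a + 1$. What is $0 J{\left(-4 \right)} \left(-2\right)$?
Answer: $0$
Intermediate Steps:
$J{\left(a \right)} = 1 + a$
$0 J{\left(-4 \right)} \left(-2\right) = 0 \left(1 - 4\right) \left(-2\right) = 0 \left(-3\right) \left(-2\right) = 0 \left(-2\right) = 0$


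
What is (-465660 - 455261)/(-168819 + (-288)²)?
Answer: 920921/85875 ≈ 10.724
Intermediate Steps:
(-465660 - 455261)/(-168819 + (-288)²) = -920921/(-168819 + 82944) = -920921/(-85875) = -920921*(-1/85875) = 920921/85875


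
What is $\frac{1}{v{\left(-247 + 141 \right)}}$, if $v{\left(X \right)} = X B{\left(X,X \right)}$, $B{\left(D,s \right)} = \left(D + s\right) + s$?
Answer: $\frac{1}{33708} \approx 2.9667 \cdot 10^{-5}$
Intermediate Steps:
$B{\left(D,s \right)} = D + 2 s$
$v{\left(X \right)} = 3 X^{2}$ ($v{\left(X \right)} = X \left(X + 2 X\right) = X 3 X = 3 X^{2}$)
$\frac{1}{v{\left(-247 + 141 \right)}} = \frac{1}{3 \left(-247 + 141\right)^{2}} = \frac{1}{3 \left(-106\right)^{2}} = \frac{1}{3 \cdot 11236} = \frac{1}{33708}$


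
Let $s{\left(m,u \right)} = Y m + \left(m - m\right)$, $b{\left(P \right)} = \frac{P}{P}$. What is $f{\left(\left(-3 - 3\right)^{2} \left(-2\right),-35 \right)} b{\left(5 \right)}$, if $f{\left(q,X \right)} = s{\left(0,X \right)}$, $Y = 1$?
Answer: $0$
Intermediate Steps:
$b{\left(P \right)} = 1$
$s{\left(m,u \right)} = m$ ($s{\left(m,u \right)} = 1 m + \left(m - m\right) = m + 0 = m$)
$f{\left(q,X \right)} = 0$
$f{\left(\left(-3 - 3\right)^{2} \left(-2\right),-35 \right)} b{\left(5 \right)} = 0 \cdot 1 = 0$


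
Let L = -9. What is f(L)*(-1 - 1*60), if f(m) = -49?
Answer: 2989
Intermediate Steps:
f(L)*(-1 - 1*60) = -49*(-1 - 1*60) = -49*(-1 - 60) = -49*(-61) = 2989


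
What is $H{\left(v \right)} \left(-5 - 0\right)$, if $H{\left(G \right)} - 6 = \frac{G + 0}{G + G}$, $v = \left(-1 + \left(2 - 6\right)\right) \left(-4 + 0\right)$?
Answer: $- \frac{65}{2} \approx -32.5$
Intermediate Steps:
$v = 20$ ($v = \left(-1 + \left(2 - 6\right)\right) \left(-4\right) = \left(-1 - 4\right) \left(-4\right) = \left(-5\right) \left(-4\right) = 20$)
$H{\left(G \right)} = \frac{13}{2}$ ($H{\left(G \right)} = 6 + \frac{G + 0}{G + G} = 6 + \frac{G}{2 G} = 6 + G \frac{1}{2 G} = 6 + \frac{1}{2} = \frac{13}{2}$)
$H{\left(v \right)} \left(-5 - 0\right) = \frac{13 \left(-5 - 0\right)}{2} = \frac{13 \left(-5 + 0\right)}{2} = \frac{13}{2} \left(-5\right) = - \frac{65}{2}$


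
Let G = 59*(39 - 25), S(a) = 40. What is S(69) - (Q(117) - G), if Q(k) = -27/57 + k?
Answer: 14240/19 ≈ 749.47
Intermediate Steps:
Q(k) = -9/19 + k (Q(k) = -27*1/57 + k = -9/19 + k)
G = 826 (G = 59*14 = 826)
S(69) - (Q(117) - G) = 40 - ((-9/19 + 117) - 1*826) = 40 - (2214/19 - 826) = 40 - 1*(-13480/19) = 40 + 13480/19 = 14240/19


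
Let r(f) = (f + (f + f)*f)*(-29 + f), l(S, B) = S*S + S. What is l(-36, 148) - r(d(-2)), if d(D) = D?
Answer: 1446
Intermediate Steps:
l(S, B) = S + S**2 (l(S, B) = S**2 + S = S + S**2)
r(f) = (-29 + f)*(f + 2*f**2) (r(f) = (f + (2*f)*f)*(-29 + f) = (f + 2*f**2)*(-29 + f) = (-29 + f)*(f + 2*f**2))
l(-36, 148) - r(d(-2)) = -36*(1 - 36) - (-2)*(-29 - 57*(-2) + 2*(-2)**2) = -36*(-35) - (-2)*(-29 + 114 + 2*4) = 1260 - (-2)*(-29 + 114 + 8) = 1260 - (-2)*93 = 1260 - 1*(-186) = 1260 + 186 = 1446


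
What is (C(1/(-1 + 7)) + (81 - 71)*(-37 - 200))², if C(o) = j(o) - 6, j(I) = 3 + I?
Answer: 202692169/36 ≈ 5.6303e+6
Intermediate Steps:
C(o) = -3 + o (C(o) = (3 + o) - 6 = -3 + o)
(C(1/(-1 + 7)) + (81 - 71)*(-37 - 200))² = ((-3 + 1/(-1 + 7)) + (81 - 71)*(-37 - 200))² = ((-3 + 1/6) + 10*(-237))² = ((-3 + ⅙) - 2370)² = (-17/6 - 2370)² = (-14237/6)² = 202692169/36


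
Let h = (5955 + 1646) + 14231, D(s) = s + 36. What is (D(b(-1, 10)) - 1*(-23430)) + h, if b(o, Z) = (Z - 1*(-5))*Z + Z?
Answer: 45458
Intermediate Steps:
b(o, Z) = Z + Z*(5 + Z) (b(o, Z) = (Z + 5)*Z + Z = (5 + Z)*Z + Z = Z*(5 + Z) + Z = Z + Z*(5 + Z))
D(s) = 36 + s
h = 21832 (h = 7601 + 14231 = 21832)
(D(b(-1, 10)) - 1*(-23430)) + h = ((36 + 10*(6 + 10)) - 1*(-23430)) + 21832 = ((36 + 10*16) + 23430) + 21832 = ((36 + 160) + 23430) + 21832 = (196 + 23430) + 21832 = 23626 + 21832 = 45458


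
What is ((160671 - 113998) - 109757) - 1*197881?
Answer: -260965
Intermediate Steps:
((160671 - 113998) - 109757) - 1*197881 = (46673 - 109757) - 197881 = -63084 - 197881 = -260965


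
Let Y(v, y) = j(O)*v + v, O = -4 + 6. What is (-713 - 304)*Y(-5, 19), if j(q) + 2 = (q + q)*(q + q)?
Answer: 76275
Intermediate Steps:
O = 2
j(q) = -2 + 4*q² (j(q) = -2 + (q + q)*(q + q) = -2 + (2*q)*(2*q) = -2 + 4*q²)
Y(v, y) = 15*v (Y(v, y) = (-2 + 4*2²)*v + v = (-2 + 4*4)*v + v = (-2 + 16)*v + v = 14*v + v = 15*v)
(-713 - 304)*Y(-5, 19) = (-713 - 304)*(15*(-5)) = -1017*(-75) = 76275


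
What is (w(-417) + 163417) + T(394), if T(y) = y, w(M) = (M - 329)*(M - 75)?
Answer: 530843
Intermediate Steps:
w(M) = (-329 + M)*(-75 + M)
(w(-417) + 163417) + T(394) = ((24675 + (-417)² - 404*(-417)) + 163417) + 394 = ((24675 + 173889 + 168468) + 163417) + 394 = (367032 + 163417) + 394 = 530449 + 394 = 530843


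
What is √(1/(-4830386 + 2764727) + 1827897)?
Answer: √7799539811071861398/2065659 ≈ 1352.0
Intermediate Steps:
√(1/(-4830386 + 2764727) + 1827897) = √(1/(-2065659) + 1827897) = √(-1/2065659 + 1827897) = √(3775811889122/2065659) = √7799539811071861398/2065659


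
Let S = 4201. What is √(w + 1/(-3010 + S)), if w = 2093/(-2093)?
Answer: I*√1417290/1191 ≈ 0.99958*I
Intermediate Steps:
w = -1 (w = 2093*(-1/2093) = -1)
√(w + 1/(-3010 + S)) = √(-1 + 1/(-3010 + 4201)) = √(-1 + 1/1191) = √(-1190/1191) = I*√1417290/1191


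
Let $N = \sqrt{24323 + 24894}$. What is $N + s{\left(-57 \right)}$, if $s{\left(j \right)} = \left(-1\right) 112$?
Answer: $-112 + \sqrt{49217} \approx 109.85$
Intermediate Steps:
$s{\left(j \right)} = -112$
$N = \sqrt{49217} \approx 221.85$
$N + s{\left(-57 \right)} = \sqrt{49217} - 112 = -112 + \sqrt{49217}$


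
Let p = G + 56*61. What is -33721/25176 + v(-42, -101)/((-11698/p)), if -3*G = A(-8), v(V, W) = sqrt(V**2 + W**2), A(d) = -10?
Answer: -33721/25176 - 5129*sqrt(11965)/17547 ≈ -33.313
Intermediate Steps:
G = 10/3 (G = -1/3*(-10) = 10/3 ≈ 3.3333)
p = 10258/3 (p = 10/3 + 56*61 = 10/3 + 3416 = 10258/3 ≈ 3419.3)
-33721/25176 + v(-42, -101)/((-11698/p)) = -33721/25176 + sqrt((-42)**2 + (-101)**2)/((-11698/10258/3)) = -33721*1/25176 + sqrt(1764 + 10201)/((-11698*3/10258)) = -33721/25176 + sqrt(11965)/(-17547/5129) = -33721/25176 + sqrt(11965)*(-5129/17547) = -33721/25176 - 5129*sqrt(11965)/17547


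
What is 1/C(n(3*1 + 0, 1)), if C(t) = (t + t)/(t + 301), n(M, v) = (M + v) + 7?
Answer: 156/11 ≈ 14.182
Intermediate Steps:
n(M, v) = 7 + M + v
C(t) = 2*t/(301 + t) (C(t) = (2*t)/(301 + t) = 2*t/(301 + t))
1/C(n(3*1 + 0, 1)) = 1/(2*(7 + (3*1 + 0) + 1)/(301 + (7 + (3*1 + 0) + 1))) = 1/(2*(7 + (3 + 0) + 1)/(301 + (7 + (3 + 0) + 1))) = 1/(2*(7 + 3 + 1)/(301 + (7 + 3 + 1))) = 1/(2*11/(301 + 11)) = 1/(2*11/312) = 1/(2*11*(1/312)) = 1/(11/156) = 156/11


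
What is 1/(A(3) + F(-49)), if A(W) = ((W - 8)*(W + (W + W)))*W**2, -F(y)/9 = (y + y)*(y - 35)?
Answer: -1/74493 ≈ -1.3424e-5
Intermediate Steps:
F(y) = -18*y*(-35 + y) (F(y) = -9*(y + y)*(y - 35) = -9*2*y*(-35 + y) = -18*y*(-35 + y))
A(W) = 3*W**3*(-8 + W) (A(W) = ((-8 + W)*(W + 2*W))*W**2 = ((-8 + W)*(3*W))*W**2 = (3*W*(-8 + W))*W**2 = 3*W**3*(-8 + W))
1/(A(3) + F(-49)) = 1/(3*3**3*(-8 + 3) + 18*(-49)*(35 - 1*(-49))) = 1/(3*27*(-5) + 18*(-49)*(35 + 49)) = 1/(-405 + 18*(-49)*84) = 1/(-405 - 74088) = 1/(-74493) = -1/74493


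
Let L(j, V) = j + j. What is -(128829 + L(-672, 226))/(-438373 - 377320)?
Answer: 127485/815693 ≈ 0.15629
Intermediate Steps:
L(j, V) = 2*j
-(128829 + L(-672, 226))/(-438373 - 377320) = -(128829 + 2*(-672))/(-438373 - 377320) = -(128829 - 1344)/(-815693) = -127485*(-1)/815693 = -1*(-127485/815693) = 127485/815693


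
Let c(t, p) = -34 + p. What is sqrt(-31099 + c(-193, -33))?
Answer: I*sqrt(31166) ≈ 176.54*I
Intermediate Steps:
sqrt(-31099 + c(-193, -33)) = sqrt(-31099 + (-34 - 33)) = sqrt(-31099 - 67) = sqrt(-31166) = I*sqrt(31166)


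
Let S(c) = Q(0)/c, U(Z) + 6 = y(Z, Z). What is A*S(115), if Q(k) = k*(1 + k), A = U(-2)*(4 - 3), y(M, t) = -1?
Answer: 0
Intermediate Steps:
U(Z) = -7 (U(Z) = -6 - 1 = -7)
A = -7 (A = -7*(4 - 3) = -7*1 = -7)
S(c) = 0 (S(c) = (0*(1 + 0))/c = (0*1)/c = 0/c = 0)
A*S(115) = -7*0 = 0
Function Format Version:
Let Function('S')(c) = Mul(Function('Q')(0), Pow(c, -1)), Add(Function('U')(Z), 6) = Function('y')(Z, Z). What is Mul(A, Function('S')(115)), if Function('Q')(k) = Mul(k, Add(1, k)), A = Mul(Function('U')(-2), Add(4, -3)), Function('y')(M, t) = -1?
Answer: 0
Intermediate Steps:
Function('U')(Z) = -7 (Function('U')(Z) = Add(-6, -1) = -7)
A = -7 (A = Mul(-7, Add(4, -3)) = Mul(-7, 1) = -7)
Function('S')(c) = 0 (Function('S')(c) = Mul(Mul(0, Add(1, 0)), Pow(c, -1)) = Mul(Mul(0, 1), Pow(c, -1)) = Mul(0, Pow(c, -1)) = 0)
Mul(A, Function('S')(115)) = Mul(-7, 0) = 0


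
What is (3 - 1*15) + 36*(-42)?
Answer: -1524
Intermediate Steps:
(3 - 1*15) + 36*(-42) = (3 - 15) - 1512 = -12 - 1512 = -1524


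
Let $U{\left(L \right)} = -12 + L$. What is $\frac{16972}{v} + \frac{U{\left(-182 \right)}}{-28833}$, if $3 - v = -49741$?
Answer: $\frac{124751003}{358567188} \approx 0.34792$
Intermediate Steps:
$v = 49744$ ($v = 3 - -49741 = 3 + 49741 = 49744$)
$\frac{16972}{v} + \frac{U{\left(-182 \right)}}{-28833} = \frac{16972}{49744} + \frac{-12 - 182}{-28833} = 16972 \cdot \frac{1}{49744} - - \frac{194}{28833} = \frac{4243}{12436} + \frac{194}{28833} = \frac{124751003}{358567188}$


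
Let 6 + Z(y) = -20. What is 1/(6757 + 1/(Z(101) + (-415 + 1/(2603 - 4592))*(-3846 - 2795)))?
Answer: 5481668762/37039635826823 ≈ 0.00014799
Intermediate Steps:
Z(y) = -26 (Z(y) = -6 - 20 = -26)
1/(6757 + 1/(Z(101) + (-415 + 1/(2603 - 4592))*(-3846 - 2795))) = 1/(6757 + 1/(-26 + (-415 + 1/(2603 - 4592))*(-3846 - 2795))) = 1/(6757 + 1/(-26 + (-415 + 1/(-1989))*(-6641))) = 1/(6757 + 1/(-26 + (-415 - 1/1989)*(-6641))) = 1/(6757 + 1/(-26 - 825436/1989*(-6641))) = 1/(6757 + 1/(-26 + 5481720476/1989)) = 1/(6757 + 1/(5481668762/1989)) = 1/(6757 + 1989/5481668762) = 1/(37039635826823/5481668762) = 5481668762/37039635826823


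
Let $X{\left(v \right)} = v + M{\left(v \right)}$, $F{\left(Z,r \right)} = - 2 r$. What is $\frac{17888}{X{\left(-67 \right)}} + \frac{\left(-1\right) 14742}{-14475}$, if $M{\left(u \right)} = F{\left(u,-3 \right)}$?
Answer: $- \frac{86009846}{294325} \approx -292.23$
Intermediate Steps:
$M{\left(u \right)} = 6$ ($M{\left(u \right)} = \left(-2\right) \left(-3\right) = 6$)
$X{\left(v \right)} = 6 + v$ ($X{\left(v \right)} = v + 6 = 6 + v$)
$\frac{17888}{X{\left(-67 \right)}} + \frac{\left(-1\right) 14742}{-14475} = \frac{17888}{6 - 67} + \frac{\left(-1\right) 14742}{-14475} = \frac{17888}{-61} - - \frac{4914}{4825} = 17888 \left(- \frac{1}{61}\right) + \frac{4914}{4825} = - \frac{17888}{61} + \frac{4914}{4825} = - \frac{86009846}{294325}$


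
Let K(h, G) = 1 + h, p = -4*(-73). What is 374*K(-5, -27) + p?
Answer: -1204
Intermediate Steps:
p = 292
374*K(-5, -27) + p = 374*(1 - 5) + 292 = 374*(-4) + 292 = -1496 + 292 = -1204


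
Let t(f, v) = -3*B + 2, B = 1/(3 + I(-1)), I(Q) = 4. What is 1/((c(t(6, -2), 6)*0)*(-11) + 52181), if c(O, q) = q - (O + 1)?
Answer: 1/52181 ≈ 1.9164e-5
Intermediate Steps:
B = 1/7 (B = 1/(3 + 4) = 1/7 ≈ 0.14286)
t(f, v) = 11/7 (t(f, v) = -3*1/7 + 2 = -3/7 + 2 = 11/7)
c(O, q) = -1 + q - O (c(O, q) = q - (1 + O) = q + (-1 - O) = -1 + q - O)
1/((c(t(6, -2), 6)*0)*(-11) + 52181) = 1/(((-1 + 6 - 1*11/7)*0)*(-11) + 52181) = 1/(((-1 + 6 - 11/7)*0)*(-11) + 52181) = 1/(((24/7)*0)*(-11) + 52181) = 1/(0*(-11) + 52181) = 1/(0 + 52181) = 1/52181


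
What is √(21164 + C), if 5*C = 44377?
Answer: √750985/5 ≈ 173.32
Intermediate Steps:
C = 44377/5 (C = (⅕)*44377 = 44377/5 ≈ 8875.4)
√(21164 + C) = √(21164 + 44377/5) = √(150197/5) = √750985/5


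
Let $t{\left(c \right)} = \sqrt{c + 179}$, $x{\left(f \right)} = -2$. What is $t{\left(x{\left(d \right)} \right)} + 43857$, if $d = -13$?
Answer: $43857 + \sqrt{177} \approx 43870.0$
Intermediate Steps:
$t{\left(c \right)} = \sqrt{179 + c}$
$t{\left(x{\left(d \right)} \right)} + 43857 = \sqrt{179 - 2} + 43857 = \sqrt{177} + 43857 = 43857 + \sqrt{177}$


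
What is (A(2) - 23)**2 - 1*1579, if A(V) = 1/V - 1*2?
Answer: -3915/4 ≈ -978.75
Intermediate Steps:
A(V) = -2 + 1/V (A(V) = 1/V - 2 = -2 + 1/V)
(A(2) - 23)**2 - 1*1579 = ((-2 + 1/2) - 23)**2 - 1*1579 = ((-2 + 1/2) - 23)**2 - 1579 = (-3/2 - 23)**2 - 1579 = (-49/2)**2 - 1579 = 2401/4 - 1579 = -3915/4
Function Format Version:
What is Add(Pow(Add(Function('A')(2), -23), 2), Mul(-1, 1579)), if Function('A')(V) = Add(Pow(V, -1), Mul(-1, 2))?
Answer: Rational(-3915, 4) ≈ -978.75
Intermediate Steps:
Function('A')(V) = Add(-2, Pow(V, -1)) (Function('A')(V) = Add(Pow(V, -1), -2) = Add(-2, Pow(V, -1)))
Add(Pow(Add(Function('A')(2), -23), 2), Mul(-1, 1579)) = Add(Pow(Add(Add(-2, Pow(2, -1)), -23), 2), Mul(-1, 1579)) = Add(Pow(Add(Add(-2, Rational(1, 2)), -23), 2), -1579) = Add(Pow(Add(Rational(-3, 2), -23), 2), -1579) = Add(Pow(Rational(-49, 2), 2), -1579) = Add(Rational(2401, 4), -1579) = Rational(-3915, 4)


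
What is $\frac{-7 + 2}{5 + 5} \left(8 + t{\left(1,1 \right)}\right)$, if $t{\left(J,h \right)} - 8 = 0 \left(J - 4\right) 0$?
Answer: $-8$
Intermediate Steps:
$t{\left(J,h \right)} = 8$ ($t{\left(J,h \right)} = 8 + 0 \left(J - 4\right) 0 = 8 + 0 \left(-4 + J\right) 0 = 8 + 0 \cdot 0 = 8 + 0 = 8$)
$\frac{-7 + 2}{5 + 5} \left(8 + t{\left(1,1 \right)}\right) = \frac{-7 + 2}{5 + 5} \left(8 + 8\right) = - \frac{5}{10} \cdot 16 = \left(-5\right) \frac{1}{10} \cdot 16 = \left(- \frac{1}{2}\right) 16 = -8$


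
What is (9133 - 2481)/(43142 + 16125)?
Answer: 6652/59267 ≈ 0.11224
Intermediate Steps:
(9133 - 2481)/(43142 + 16125) = 6652/59267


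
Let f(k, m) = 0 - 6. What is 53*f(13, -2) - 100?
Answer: -418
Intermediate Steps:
f(k, m) = -6
53*f(13, -2) - 100 = 53*(-6) - 100 = -318 - 100 = -418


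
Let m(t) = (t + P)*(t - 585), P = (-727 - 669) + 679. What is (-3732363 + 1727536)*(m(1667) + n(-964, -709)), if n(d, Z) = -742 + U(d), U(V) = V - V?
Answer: -2059274091666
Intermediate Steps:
P = -717 (P = -1396 + 679 = -717)
m(t) = (-717 + t)*(-585 + t) (m(t) = (t - 717)*(t - 585) = (-717 + t)*(-585 + t))
U(V) = 0
n(d, Z) = -742 (n(d, Z) = -742 + 0 = -742)
(-3732363 + 1727536)*(m(1667) + n(-964, -709)) = (-3732363 + 1727536)*((419445 + 1667² - 1302*1667) - 742) = -2004827*((419445 + 2778889 - 2170434) - 742) = -2004827*(1027900 - 742) = -2004827*1027158 = -2059274091666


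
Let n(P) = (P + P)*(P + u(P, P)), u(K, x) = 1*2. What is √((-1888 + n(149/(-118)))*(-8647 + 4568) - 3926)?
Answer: √107281926978/118 ≈ 2775.8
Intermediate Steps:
u(K, x) = 2
n(P) = 2*P*(2 + P) (n(P) = (P + P)*(P + 2) = (2*P)*(2 + P) = 2*P*(2 + P))
√((-1888 + n(149/(-118)))*(-8647 + 4568) - 3926) = √((-1888 + 2*(149/(-118))*(2 + 149/(-118)))*(-8647 + 4568) - 3926) = √((-1888 + 2*(149*(-1/118))*(2 + 149*(-1/118)))*(-4079) - 3926) = √((-1888 + 2*(-149/118)*(2 - 149/118))*(-4079) - 3926) = √((-1888 + 2*(-149/118)*(87/118))*(-4079) - 3926) = √((-1888 - 12963/6962)*(-4079) - 3926) = √(-13157219/6962*(-4079) - 3926) = √(53668296301/6962 - 3926) = √(53640963489/6962) = √107281926978/118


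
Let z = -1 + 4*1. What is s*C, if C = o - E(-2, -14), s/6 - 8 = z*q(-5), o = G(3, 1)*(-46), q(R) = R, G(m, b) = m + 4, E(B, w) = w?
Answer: 12936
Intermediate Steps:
G(m, b) = 4 + m
z = 3 (z = -1 + 4 = 3)
o = -322 (o = (4 + 3)*(-46) = 7*(-46) = -322)
s = -42 (s = 48 + 6*(3*(-5)) = 48 + 6*(-15) = 48 - 90 = -42)
C = -308 (C = -322 - 1*(-14) = -322 + 14 = -308)
s*C = -42*(-308) = 12936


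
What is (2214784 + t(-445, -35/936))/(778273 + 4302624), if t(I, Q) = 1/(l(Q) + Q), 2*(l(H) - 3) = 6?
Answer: 12360710440/28356486157 ≈ 0.43590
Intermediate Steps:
l(H) = 6 (l(H) = 3 + (½)*6 = 3 + 3 = 6)
t(I, Q) = 1/(6 + Q)
(2214784 + t(-445, -35/936))/(778273 + 4302624) = (2214784 + 1/(6 - 35/936))/(778273 + 4302624) = (2214784 + 1/(6 - 35*1/936))/5080897 = (2214784 + 1/(6 - 35/936))*(1/5080897) = (2214784 + 1/(5581/936))*(1/5080897) = (2214784 + 936/5581)*(1/5080897) = (12360710440/5581)*(1/5080897) = 12360710440/28356486157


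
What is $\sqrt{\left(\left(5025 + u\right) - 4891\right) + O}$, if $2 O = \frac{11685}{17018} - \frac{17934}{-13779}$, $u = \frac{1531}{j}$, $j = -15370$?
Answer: $\frac{\sqrt{48673417390719995557367895}}{600687834690} \approx 11.614$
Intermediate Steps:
$u = - \frac{1531}{15370}$ ($u = \frac{1531}{-15370} = 1531 \left(- \frac{1}{15370}\right) = - \frac{1531}{15370} \approx -0.09961$)
$O = \frac{155402809}{156327348}$ ($O = \frac{\frac{11685}{17018} - \frac{17934}{-13779}}{2} = \frac{11685 \cdot \frac{1}{17018} - - \frac{5978}{4593}}{2} = \frac{\frac{11685}{17018} + \frac{5978}{4593}}{2} = \frac{1}{2} \cdot \frac{155402809}{78163674} = \frac{155402809}{156327348} \approx 0.99409$)
$\sqrt{\left(\left(5025 + u\right) - 4891\right) + O} = \sqrt{\left(\left(5025 - \frac{1531}{15370}\right) - 4891\right) + \frac{155402809}{156327348}} = \sqrt{\left(\frac{77232719}{15370} - 4891\right) + \frac{155402809}{156327348}} = \sqrt{\frac{2058049}{15370} + \frac{155402809}{156327348}} = \sqrt{\frac{162058941699191}{1201375669380}} = \frac{\sqrt{48673417390719995557367895}}{600687834690}$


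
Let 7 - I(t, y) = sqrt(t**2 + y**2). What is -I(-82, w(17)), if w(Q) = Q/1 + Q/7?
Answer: -7 + 2*sqrt(86993)/7 ≈ 77.270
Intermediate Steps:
w(Q) = 8*Q/7 (w(Q) = Q*1 + Q*(1/7) = Q + Q/7 = 8*Q/7)
I(t, y) = 7 - sqrt(t**2 + y**2)
-I(-82, w(17)) = -(7 - sqrt((-82)**2 + ((8/7)*17)**2)) = -(7 - sqrt(6724 + (136/7)**2)) = -(7 - sqrt(6724 + 18496/49)) = -(7 - sqrt(347972/49)) = -(7 - 2*sqrt(86993)/7) = -7 + 2*sqrt(86993)/7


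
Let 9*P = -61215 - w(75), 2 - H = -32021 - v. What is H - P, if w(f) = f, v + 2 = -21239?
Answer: 17592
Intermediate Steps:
v = -21241 (v = -2 - 21239 = -21241)
H = 10782 (H = 2 - (-32021 - 1*(-21241)) = 2 - (-32021 + 21241) = 2 - 1*(-10780) = 2 + 10780 = 10782)
P = -6810 (P = (-61215 - 1*75)/9 = (-61215 - 75)/9 = (⅑)*(-61290) = -6810)
H - P = 10782 - 1*(-6810) = 10782 + 6810 = 17592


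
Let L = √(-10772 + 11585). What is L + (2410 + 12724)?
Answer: 15134 + √813 ≈ 15163.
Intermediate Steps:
L = √813 ≈ 28.513
L + (2410 + 12724) = √813 + (2410 + 12724) = √813 + 15134 = 15134 + √813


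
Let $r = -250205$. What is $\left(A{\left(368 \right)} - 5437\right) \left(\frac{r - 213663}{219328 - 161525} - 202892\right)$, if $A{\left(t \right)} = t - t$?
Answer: $\frac{63766387292928}{57803} \approx 1.1032 \cdot 10^{9}$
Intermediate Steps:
$A{\left(t \right)} = 0$
$\left(A{\left(368 \right)} - 5437\right) \left(\frac{r - 213663}{219328 - 161525} - 202892\right) = \left(0 - 5437\right) \left(\frac{-250205 - 213663}{219328 - 161525} - 202892\right) = - 5437 \left(- \frac{463868}{57803} - 202892\right) = \left(-5437\right) \left(- \frac{11728230144}{57803}\right) = \frac{63766387292928}{57803}$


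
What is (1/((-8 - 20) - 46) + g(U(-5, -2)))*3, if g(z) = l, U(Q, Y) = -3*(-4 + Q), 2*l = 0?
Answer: -3/74 ≈ -0.040541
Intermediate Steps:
l = 0 (l = (½)*0 = 0)
U(Q, Y) = 12 - 3*Q
g(z) = 0
(1/((-8 - 20) - 46) + g(U(-5, -2)))*3 = (1/((-8 - 20) - 46) + 0)*3 = (1/(-28 - 46) + 0)*3 = (1/(-74) + 0)*3 = (-1/74 + 0)*3 = -1/74*3 = -3/74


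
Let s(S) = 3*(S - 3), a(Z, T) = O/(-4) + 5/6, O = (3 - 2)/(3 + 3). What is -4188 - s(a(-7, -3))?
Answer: -33451/8 ≈ -4181.4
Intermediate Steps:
O = ⅙ (O = 1/6 = 1*(⅙) = ⅙ ≈ 0.16667)
a(Z, T) = 19/24 (a(Z, T) = (⅙)/(-4) + 5/6 = (⅙)*(-¼) + 5*(⅙) = -1/24 + ⅚ = 19/24)
s(S) = -9 + 3*S (s(S) = 3*(-3 + S) = -9 + 3*S)
-4188 - s(a(-7, -3)) = -4188 - (-9 + 3*(19/24)) = -4188 - (-9 + 19/8) = -4188 - 1*(-53/8) = -4188 + 53/8 = -33451/8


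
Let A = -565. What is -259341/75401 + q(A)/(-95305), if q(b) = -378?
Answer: -3526856061/1026584615 ≈ -3.4355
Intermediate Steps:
-259341/75401 + q(A)/(-95305) = -259341/75401 - 378/(-95305) = -259341*1/75401 - 378*(-1/95305) = -259341/75401 + 54/13615 = -3526856061/1026584615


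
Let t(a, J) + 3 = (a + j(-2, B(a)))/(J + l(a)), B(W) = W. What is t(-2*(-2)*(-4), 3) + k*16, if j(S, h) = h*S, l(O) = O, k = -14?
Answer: -2967/13 ≈ -228.23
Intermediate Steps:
j(S, h) = S*h
t(a, J) = -3 - a/(J + a) (t(a, J) = -3 + (a - 2*a)/(J + a) = -3 + (-a)/(J + a) = -3 - a/(J + a))
t(-2*(-2)*(-4), 3) + k*16 = (-4*(-2*(-2))*(-4) - 3*3)/(3 - 2*(-2)*(-4)) - 14*16 = (-16*(-4) - 9)/(3 + 4*(-4)) - 224 = (-4*(-16) - 9)/(3 - 16) - 224 = (64 - 9)/(-13) - 224 = -1/13*55 - 224 = -55/13 - 224 = -2967/13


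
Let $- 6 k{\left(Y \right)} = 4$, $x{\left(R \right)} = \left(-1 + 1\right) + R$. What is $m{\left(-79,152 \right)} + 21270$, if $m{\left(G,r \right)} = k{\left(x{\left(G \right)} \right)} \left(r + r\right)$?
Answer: $\frac{63202}{3} \approx 21067.0$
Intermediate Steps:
$x{\left(R \right)} = R$ ($x{\left(R \right)} = 0 + R = R$)
$k{\left(Y \right)} = - \frac{2}{3}$ ($k{\left(Y \right)} = \left(- \frac{1}{6}\right) 4 = - \frac{2}{3}$)
$m{\left(G,r \right)} = - \frac{4 r}{3}$ ($m{\left(G,r \right)} = - \frac{2 \left(r + r\right)}{3} = - \frac{2 \cdot 2 r}{3} = - \frac{4 r}{3}$)
$m{\left(-79,152 \right)} + 21270 = \left(- \frac{4}{3}\right) 152 + 21270 = - \frac{608}{3} + 21270 = \frac{63202}{3}$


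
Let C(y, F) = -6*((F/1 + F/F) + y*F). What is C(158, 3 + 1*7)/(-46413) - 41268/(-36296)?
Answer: 188487775/140383854 ≈ 1.3427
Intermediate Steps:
C(y, F) = -6 - 6*F - 6*F*y (C(y, F) = -6*((F*1 + 1) + F*y) = -6*((F + 1) + F*y) = -6*((1 + F) + F*y) = -6*(1 + F + F*y) = -6 - 6*F - 6*F*y)
C(158, 3 + 1*7)/(-46413) - 41268/(-36296) = (-6 - 6*(3 + 1*7) - 6*(3 + 1*7)*158)/(-46413) - 41268/(-36296) = (-6 - 6*(3 + 7) - 6*(3 + 7)*158)*(-1/46413) - 41268*(-1/36296) = (-6 - 6*10 - 6*10*158)*(-1/46413) + 10317/9074 = (-6 - 60 - 9480)*(-1/46413) + 10317/9074 = -9546*(-1/46413) + 10317/9074 = 3182/15471 + 10317/9074 = 188487775/140383854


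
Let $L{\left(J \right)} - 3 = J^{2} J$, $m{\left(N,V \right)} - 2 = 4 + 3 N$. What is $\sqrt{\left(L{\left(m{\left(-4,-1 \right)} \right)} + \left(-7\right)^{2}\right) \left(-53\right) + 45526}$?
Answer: $\sqrt{54218} \approx 232.85$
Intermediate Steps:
$m{\left(N,V \right)} = 6 + 3 N$ ($m{\left(N,V \right)} = 2 + \left(4 + 3 N\right) = 6 + 3 N$)
$L{\left(J \right)} = 3 + J^{3}$ ($L{\left(J \right)} = 3 + J^{2} J = 3 + J^{3}$)
$\sqrt{\left(L{\left(m{\left(-4,-1 \right)} \right)} + \left(-7\right)^{2}\right) \left(-53\right) + 45526} = \sqrt{\left(\left(3 + \left(6 + 3 \left(-4\right)\right)^{3}\right) + \left(-7\right)^{2}\right) \left(-53\right) + 45526} = \sqrt{\left(\left(3 + \left(6 - 12\right)^{3}\right) + 49\right) \left(-53\right) + 45526} = \sqrt{\left(\left(3 + \left(-6\right)^{3}\right) + 49\right) \left(-53\right) + 45526} = \sqrt{\left(\left(3 - 216\right) + 49\right) \left(-53\right) + 45526} = \sqrt{\left(-213 + 49\right) \left(-53\right) + 45526} = \sqrt{\left(-164\right) \left(-53\right) + 45526} = \sqrt{8692 + 45526} = \sqrt{54218}$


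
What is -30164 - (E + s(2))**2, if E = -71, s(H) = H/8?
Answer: -562713/16 ≈ -35170.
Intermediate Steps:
s(H) = H/8 (s(H) = H*(1/8) = H/8)
-30164 - (E + s(2))**2 = -30164 - (-71 + (1/8)*2)**2 = -30164 - (-71 + 1/4)**2 = -30164 - (-283/4)**2 = -30164 - 1*80089/16 = -30164 - 80089/16 = -562713/16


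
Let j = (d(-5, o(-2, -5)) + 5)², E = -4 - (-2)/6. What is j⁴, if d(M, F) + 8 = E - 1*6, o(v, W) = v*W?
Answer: 4347792138496/6561 ≈ 6.6267e+8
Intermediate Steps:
o(v, W) = W*v
E = -11/3 (E = -4 - (-2)/6 = -4 - 1*(-⅓) = -4 + ⅓ = -11/3 ≈ -3.6667)
d(M, F) = -53/3 (d(M, F) = -8 + (-11/3 - 1*6) = -8 + (-11/3 - 6) = -8 - 29/3 = -53/3)
j = 1444/9 (j = (-53/3 + 5)² = (-38/3)² = 1444/9 ≈ 160.44)
j⁴ = (1444/9)⁴ = 4347792138496/6561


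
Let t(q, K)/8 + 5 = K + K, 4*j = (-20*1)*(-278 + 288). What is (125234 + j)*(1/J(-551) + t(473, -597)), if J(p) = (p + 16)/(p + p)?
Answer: -642271283712/535 ≈ -1.2005e+9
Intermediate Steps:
J(p) = (16 + p)/(2*p) (J(p) = (16 + p)/((2*p)) = (16 + p)*(1/(2*p)) = (16 + p)/(2*p))
j = -50 (j = ((-20*1)*(-278 + 288))/4 = (-20*10)/4 = (¼)*(-200) = -50)
t(q, K) = -40 + 16*K (t(q, K) = -40 + 8*(K + K) = -40 + 8*(2*K) = -40 + 16*K)
(125234 + j)*(1/J(-551) + t(473, -597)) = (125234 - 50)*(1/((½)*(16 - 551)/(-551)) + (-40 + 16*(-597))) = 125184*(1/((½)*(-1/551)*(-535)) + (-40 - 9552)) = 125184*(1/(535/1102) - 9592) = 125184*(1102/535 - 9592) = 125184*(-5130618/535) = -642271283712/535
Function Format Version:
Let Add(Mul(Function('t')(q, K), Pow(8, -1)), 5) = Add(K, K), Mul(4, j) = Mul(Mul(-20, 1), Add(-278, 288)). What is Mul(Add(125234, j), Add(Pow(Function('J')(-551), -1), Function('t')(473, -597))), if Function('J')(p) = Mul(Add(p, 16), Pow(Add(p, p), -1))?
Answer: Rational(-642271283712, 535) ≈ -1.2005e+9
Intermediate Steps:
Function('J')(p) = Mul(Rational(1, 2), Pow(p, -1), Add(16, p)) (Function('J')(p) = Mul(Add(16, p), Pow(Mul(2, p), -1)) = Mul(Add(16, p), Mul(Rational(1, 2), Pow(p, -1))) = Mul(Rational(1, 2), Pow(p, -1), Add(16, p)))
j = -50 (j = Mul(Rational(1, 4), Mul(Mul(-20, 1), Add(-278, 288))) = Mul(Rational(1, 4), Mul(-20, 10)) = Mul(Rational(1, 4), -200) = -50)
Function('t')(q, K) = Add(-40, Mul(16, K)) (Function('t')(q, K) = Add(-40, Mul(8, Add(K, K))) = Add(-40, Mul(8, Mul(2, K))) = Add(-40, Mul(16, K)))
Mul(Add(125234, j), Add(Pow(Function('J')(-551), -1), Function('t')(473, -597))) = Mul(Add(125234, -50), Add(Pow(Mul(Rational(1, 2), Pow(-551, -1), Add(16, -551)), -1), Add(-40, Mul(16, -597)))) = Mul(125184, Add(Pow(Mul(Rational(1, 2), Rational(-1, 551), -535), -1), Add(-40, -9552))) = Mul(125184, Add(Pow(Rational(535, 1102), -1), -9592)) = Mul(125184, Add(Rational(1102, 535), -9592)) = Mul(125184, Rational(-5130618, 535)) = Rational(-642271283712, 535)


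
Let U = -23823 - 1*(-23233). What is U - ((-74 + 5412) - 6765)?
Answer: 837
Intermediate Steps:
U = -590 (U = -23823 + 23233 = -590)
U - ((-74 + 5412) - 6765) = -590 - ((-74 + 5412) - 6765) = -590 - (5338 - 6765) = -590 - 1*(-1427) = -590 + 1427 = 837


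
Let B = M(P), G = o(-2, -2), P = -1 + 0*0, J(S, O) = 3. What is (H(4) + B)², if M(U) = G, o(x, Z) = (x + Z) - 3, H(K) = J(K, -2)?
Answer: 16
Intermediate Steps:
H(K) = 3
o(x, Z) = -3 + Z + x (o(x, Z) = (Z + x) - 3 = -3 + Z + x)
P = -1 (P = -1 + 0 = -1)
G = -7 (G = -3 - 2 - 2 = -7)
M(U) = -7
B = -7
(H(4) + B)² = (3 - 7)² = (-4)² = 16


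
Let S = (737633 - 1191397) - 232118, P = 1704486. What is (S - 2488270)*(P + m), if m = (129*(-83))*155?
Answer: -142522598952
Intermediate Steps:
m = -1659585 (m = -10707*155 = -1659585)
S = -685882 (S = -453764 - 232118 = -685882)
(S - 2488270)*(P + m) = (-685882 - 2488270)*(1704486 - 1659585) = -3174152*44901 = -142522598952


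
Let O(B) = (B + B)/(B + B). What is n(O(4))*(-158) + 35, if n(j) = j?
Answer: -123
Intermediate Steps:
O(B) = 1 (O(B) = (2*B)/((2*B)) = (2*B)*(1/(2*B)) = 1)
n(O(4))*(-158) + 35 = 1*(-158) + 35 = -158 + 35 = -123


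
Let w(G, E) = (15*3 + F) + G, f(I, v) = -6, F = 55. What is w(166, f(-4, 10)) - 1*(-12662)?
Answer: 12928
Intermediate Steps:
w(G, E) = 100 + G (w(G, E) = (15*3 + 55) + G = (45 + 55) + G = 100 + G)
w(166, f(-4, 10)) - 1*(-12662) = (100 + 166) - 1*(-12662) = 266 + 12662 = 12928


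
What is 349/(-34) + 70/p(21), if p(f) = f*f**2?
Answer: -461387/44982 ≈ -10.257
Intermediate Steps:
p(f) = f**3
349/(-34) + 70/p(21) = 349/(-34) + 70/(21**3) = 349*(-1/34) + 70/9261 = -349/34 + 70*(1/9261) = -349/34 + 10/1323 = -461387/44982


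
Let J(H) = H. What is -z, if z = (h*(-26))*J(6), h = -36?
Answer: -5616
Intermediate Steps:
z = 5616 (z = -36*(-26)*6 = 936*6 = 5616)
-z = -1*5616 = -5616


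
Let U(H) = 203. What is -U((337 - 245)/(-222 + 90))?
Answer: -203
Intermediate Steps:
-U((337 - 245)/(-222 + 90)) = -1*203 = -203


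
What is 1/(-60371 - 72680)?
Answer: -1/133051 ≈ -7.5159e-6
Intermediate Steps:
1/(-60371 - 72680) = 1/(-133051) = -1/133051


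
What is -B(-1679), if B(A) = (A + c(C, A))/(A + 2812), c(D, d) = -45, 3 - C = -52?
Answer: 1724/1133 ≈ 1.5216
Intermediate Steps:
C = 55 (C = 3 - 1*(-52) = 3 + 52 = 55)
B(A) = (-45 + A)/(2812 + A) (B(A) = (A - 45)/(A + 2812) = (-45 + A)/(2812 + A))
-B(-1679) = -(-45 - 1679)/(2812 - 1679) = -(-1724)/1133 = -1*(-1724/1133) = 1724/1133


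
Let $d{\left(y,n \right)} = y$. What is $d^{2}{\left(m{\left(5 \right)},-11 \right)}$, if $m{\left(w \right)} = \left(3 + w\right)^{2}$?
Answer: $4096$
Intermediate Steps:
$d^{2}{\left(m{\left(5 \right)},-11 \right)} = \left(\left(3 + 5\right)^{2}\right)^{2} = \left(8^{2}\right)^{2} = 64^{2} = 4096$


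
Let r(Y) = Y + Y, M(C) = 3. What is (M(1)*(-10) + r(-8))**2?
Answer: 2116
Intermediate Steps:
r(Y) = 2*Y
(M(1)*(-10) + r(-8))**2 = (3*(-10) + 2*(-8))**2 = (-30 - 16)**2 = (-46)**2 = 2116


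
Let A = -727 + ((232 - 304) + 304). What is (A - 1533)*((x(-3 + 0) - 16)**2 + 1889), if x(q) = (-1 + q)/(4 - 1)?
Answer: -13320580/3 ≈ -4.4402e+6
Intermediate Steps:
A = -495 (A = -727 + (-72 + 304) = -727 + 232 = -495)
x(q) = -1/3 + q/3 (x(q) = (-1 + q)/3 = (-1 + q)*(1/3) = -1/3 + q/3)
(A - 1533)*((x(-3 + 0) - 16)**2 + 1889) = (-495 - 1533)*(((-1/3 + (-3 + 0)/3) - 16)**2 + 1889) = -2028*(((-1/3 + (1/3)*(-3)) - 16)**2 + 1889) = -2028*(((-1/3 - 1) - 16)**2 + 1889) = -2028*((-4/3 - 16)**2 + 1889) = -2028*((-52/3)**2 + 1889) = -2028*(2704/9 + 1889) = -2028*19705/9 = -13320580/3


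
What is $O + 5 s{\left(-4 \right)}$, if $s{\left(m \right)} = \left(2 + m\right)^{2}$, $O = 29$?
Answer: $49$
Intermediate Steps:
$O + 5 s{\left(-4 \right)} = 29 + 5 \left(2 - 4\right)^{2} = 29 + 5 \left(-2\right)^{2} = 29 + 5 \cdot 4 = 29 + 20 = 49$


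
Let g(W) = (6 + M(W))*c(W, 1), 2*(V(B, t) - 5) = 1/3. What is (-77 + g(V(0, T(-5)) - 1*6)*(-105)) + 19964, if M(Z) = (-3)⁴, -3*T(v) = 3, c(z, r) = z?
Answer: 54999/2 ≈ 27500.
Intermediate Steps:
T(v) = -1 (T(v) = -⅓*3 = -1)
V(B, t) = 31/6 (V(B, t) = 5 + (½)/3 = 5 + (½)*(⅓) = 5 + ⅙ = 31/6)
M(Z) = 81
g(W) = 87*W (g(W) = (6 + 81)*W = 87*W)
(-77 + g(V(0, T(-5)) - 1*6)*(-105)) + 19964 = (-77 + (87*(31/6 - 1*6))*(-105)) + 19964 = (-77 + (87*(31/6 - 6))*(-105)) + 19964 = (-77 + (87*(-⅚))*(-105)) + 19964 = (-77 - 145/2*(-105)) + 19964 = (-77 + 15225/2) + 19964 = 15071/2 + 19964 = 54999/2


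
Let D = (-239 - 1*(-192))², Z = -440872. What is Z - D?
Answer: -443081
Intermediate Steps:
D = 2209 (D = (-239 + 192)² = (-47)² = 2209)
Z - D = -440872 - 1*2209 = -440872 - 2209 = -443081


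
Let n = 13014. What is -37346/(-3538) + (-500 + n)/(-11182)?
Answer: 93332110/9890479 ≈ 9.4366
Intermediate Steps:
-37346/(-3538) + (-500 + n)/(-11182) = -37346/(-3538) + (-500 + 13014)/(-11182) = -37346*(-1/3538) + 12514*(-1/11182) = 18673/1769 - 6257/5591 = 93332110/9890479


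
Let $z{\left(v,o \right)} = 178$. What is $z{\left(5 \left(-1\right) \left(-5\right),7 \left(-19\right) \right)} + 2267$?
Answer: $2445$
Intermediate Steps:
$z{\left(5 \left(-1\right) \left(-5\right),7 \left(-19\right) \right)} + 2267 = 178 + 2267 = 2445$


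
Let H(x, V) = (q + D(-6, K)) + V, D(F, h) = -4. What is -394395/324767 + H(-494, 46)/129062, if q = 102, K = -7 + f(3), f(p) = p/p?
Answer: -25427320521/20957539277 ≈ -1.2133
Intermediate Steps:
f(p) = 1
K = -6 (K = -7 + 1 = -6)
H(x, V) = 98 + V (H(x, V) = (102 - 4) + V = 98 + V)
-394395/324767 + H(-494, 46)/129062 = -394395/324767 + (98 + 46)/129062 = -394395*1/324767 + 144*(1/129062) = -394395/324767 + 72/64531 = -25427320521/20957539277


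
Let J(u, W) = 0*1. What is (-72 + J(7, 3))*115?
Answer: -8280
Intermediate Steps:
J(u, W) = 0
(-72 + J(7, 3))*115 = (-72 + 0)*115 = -72*115 = -8280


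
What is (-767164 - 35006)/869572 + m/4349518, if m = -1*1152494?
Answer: -1122807341657/945554766574 ≈ -1.1875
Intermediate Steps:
m = -1152494
(-767164 - 35006)/869572 + m/4349518 = (-767164 - 35006)/869572 - 1152494/4349518 = -802170*1/869572 - 1152494*1/4349518 = -401085/434786 - 576247/2174759 = -1122807341657/945554766574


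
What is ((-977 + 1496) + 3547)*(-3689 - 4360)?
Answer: -32727234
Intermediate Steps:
((-977 + 1496) + 3547)*(-3689 - 4360) = (519 + 3547)*(-8049) = 4066*(-8049) = -32727234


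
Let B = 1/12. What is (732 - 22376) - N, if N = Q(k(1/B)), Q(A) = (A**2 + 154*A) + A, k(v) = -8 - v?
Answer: -18944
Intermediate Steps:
B = 1/12 ≈ 0.083333
Q(A) = A**2 + 155*A
N = -2700 (N = (-8 - 1/1/12)*(155 + (-8 - 1/1/12)) = (-8 - 1*12)*(155 + (-8 - 1*12)) = (-8 - 12)*(155 + (-8 - 12)) = -20*(155 - 20) = -20*135 = -2700)
(732 - 22376) - N = (732 - 22376) - 1*(-2700) = -21644 + 2700 = -18944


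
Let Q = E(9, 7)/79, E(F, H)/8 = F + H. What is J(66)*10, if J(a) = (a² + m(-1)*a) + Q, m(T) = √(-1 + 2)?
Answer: 3494660/79 ≈ 44236.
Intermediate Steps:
m(T) = 1 (m(T) = √1 = 1)
E(F, H) = 8*F + 8*H (E(F, H) = 8*(F + H) = 8*F + 8*H)
Q = 128/79 (Q = (8*9 + 8*7)/79 = (72 + 56)*(1/79) = 128*(1/79) = 128/79 ≈ 1.6203)
J(a) = 128/79 + a + a² (J(a) = (a² + 1*a) + 128/79 = (a² + a) + 128/79 = (a + a²) + 128/79 = 128/79 + a + a²)
J(66)*10 = (128/79 + 66 + 66²)*10 = (128/79 + 66 + 4356)*10 = (349466/79)*10 = 3494660/79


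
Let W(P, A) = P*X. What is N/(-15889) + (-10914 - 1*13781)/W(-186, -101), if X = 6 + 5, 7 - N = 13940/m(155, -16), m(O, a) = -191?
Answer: 6810282233/564472614 ≈ 12.065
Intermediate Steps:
N = 15277/191 (N = 7 - 13940/(-191) = 7 - 13940*(-1)/191 = 7 - 1*(-13940/191) = 7 + 13940/191 = 15277/191 ≈ 79.984)
X = 11
W(P, A) = 11*P (W(P, A) = P*11 = 11*P)
N/(-15889) + (-10914 - 1*13781)/W(-186, -101) = (15277/191)/(-15889) + (-10914 - 1*13781)/((11*(-186))) = (15277/191)*(-1/15889) + (-10914 - 13781)/(-2046) = -15277/3034799 - 24695*(-1/2046) = -15277/3034799 + 2245/186 = 6810282233/564472614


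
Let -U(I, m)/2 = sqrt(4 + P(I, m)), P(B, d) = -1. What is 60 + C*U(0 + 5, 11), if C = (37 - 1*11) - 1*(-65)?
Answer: 60 - 182*sqrt(3) ≈ -255.23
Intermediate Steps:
C = 91 (C = (37 - 11) + 65 = 26 + 65 = 91)
U(I, m) = -2*sqrt(3) (U(I, m) = -2*sqrt(4 - 1) = -2*sqrt(3))
60 + C*U(0 + 5, 11) = 60 + 91*(-2*sqrt(3)) = 60 - 182*sqrt(3)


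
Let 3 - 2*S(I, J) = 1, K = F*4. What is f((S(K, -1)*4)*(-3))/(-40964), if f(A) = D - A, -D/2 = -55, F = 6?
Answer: -61/20482 ≈ -0.0029782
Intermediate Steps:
D = 110 (D = -2*(-55) = 110)
K = 24 (K = 6*4 = 24)
S(I, J) = 1 (S(I, J) = 3/2 - ½*1 = 3/2 - ½ = 1)
f(A) = 110 - A
f((S(K, -1)*4)*(-3))/(-40964) = (110 - 1*4*(-3))/(-40964) = (110 - 4*(-3))*(-1/40964) = (110 - 1*(-12))*(-1/40964) = (110 + 12)*(-1/40964) = 122*(-1/40964) = -61/20482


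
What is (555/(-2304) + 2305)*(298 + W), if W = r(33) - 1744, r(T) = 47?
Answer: -2476306945/768 ≈ -3.2244e+6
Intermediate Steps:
W = -1697 (W = 47 - 1744 = -1697)
(555/(-2304) + 2305)*(298 + W) = (555/(-2304) + 2305)*(298 - 1697) = (555*(-1/2304) + 2305)*(-1399) = (-185/768 + 2305)*(-1399) = (1770055/768)*(-1399) = -2476306945/768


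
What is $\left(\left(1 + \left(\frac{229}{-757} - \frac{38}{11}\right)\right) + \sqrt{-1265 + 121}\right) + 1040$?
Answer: $\frac{8637122}{8327} + 2 i \sqrt{286} \approx 1037.2 + 33.823 i$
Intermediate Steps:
$\left(\left(1 + \left(\frac{229}{-757} - \frac{38}{11}\right)\right) + \sqrt{-1265 + 121}\right) + 1040 = \left(\left(1 + \left(229 \left(- \frac{1}{757}\right) - \frac{38}{11}\right)\right) + \sqrt{-1144}\right) + 1040 = \left(\left(1 - \frac{31285}{8327}\right) + 2 i \sqrt{286}\right) + 1040 = \left(- \frac{22958}{8327} + 2 i \sqrt{286}\right) + 1040 = \frac{8637122}{8327} + 2 i \sqrt{286}$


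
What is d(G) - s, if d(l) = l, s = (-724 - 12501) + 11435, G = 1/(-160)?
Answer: 286399/160 ≈ 1790.0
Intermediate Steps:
G = -1/160 ≈ -0.0062500
s = -1790 (s = -13225 + 11435 = -1790)
d(G) - s = -1/160 - 1*(-1790) = -1/160 + 1790 = 286399/160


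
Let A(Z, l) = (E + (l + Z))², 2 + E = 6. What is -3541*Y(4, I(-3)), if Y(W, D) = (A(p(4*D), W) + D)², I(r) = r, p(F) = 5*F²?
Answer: -994595585538301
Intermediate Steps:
E = 4 (E = -2 + 6 = 4)
A(Z, l) = (4 + Z + l)² (A(Z, l) = (4 + (l + Z))² = (4 + (Z + l))² = (4 + Z + l)²)
Y(W, D) = (D + (4 + W + 80*D²)²)² (Y(W, D) = ((4 + 5*(4*D)² + W)² + D)² = ((4 + 5*(16*D²) + W)² + D)² = ((4 + 80*D² + W)² + D)² = ((4 + W + 80*D²)² + D)² = (D + (4 + W + 80*D²)²)²)
-3541*Y(4, I(-3)) = -3541*(-3 + (4 + 4 + 80*(-3)²)²)² = -3541*(-3 + (4 + 4 + 80*9)²)² = -3541*(-3 + (4 + 4 + 720)²)² = -3541*(-3 + 728²)² = -3541*(-3 + 529984)² = -3541*529981² = -3541*280879860361 = -994595585538301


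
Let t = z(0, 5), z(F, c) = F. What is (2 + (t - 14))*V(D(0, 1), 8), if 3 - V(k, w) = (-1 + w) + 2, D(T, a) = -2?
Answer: 72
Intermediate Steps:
t = 0
V(k, w) = 2 - w (V(k, w) = 3 - ((-1 + w) + 2) = 3 - (1 + w) = 3 + (-1 - w) = 2 - w)
(2 + (t - 14))*V(D(0, 1), 8) = (2 + (0 - 14))*(2 - 1*8) = (2 - 14)*(2 - 8) = -12*(-6) = 72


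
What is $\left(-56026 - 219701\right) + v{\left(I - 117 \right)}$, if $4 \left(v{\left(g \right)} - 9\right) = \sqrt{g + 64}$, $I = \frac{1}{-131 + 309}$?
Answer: $-275718 + \frac{i \sqrt{1679074}}{712} \approx -2.7572 \cdot 10^{5} + 1.8199 i$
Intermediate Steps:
$I = \frac{1}{178} \approx 0.005618$
$v{\left(g \right)} = 9 + \frac{\sqrt{64 + g}}{4}$ ($v{\left(g \right)} = 9 + \frac{\sqrt{g + 64}}{4} = 9 + \frac{\sqrt{64 + g}}{4}$)
$\left(-56026 - 219701\right) + v{\left(I - 117 \right)} = \left(-56026 - 219701\right) + \left(9 + \frac{\sqrt{64 + \left(\frac{1}{178} - 117\right)}}{4}\right) = \left(-56026 - 219701\right) + \left(9 + \frac{\sqrt{64 - \frac{20825}{178}}}{4}\right) = -275727 + \left(9 + \frac{\sqrt{- \frac{9433}{178}}}{4}\right) = -275727 + \left(9 + \frac{\frac{1}{178} i \sqrt{1679074}}{4}\right) = -275727 + \left(9 + \frac{i \sqrt{1679074}}{712}\right) = -275718 + \frac{i \sqrt{1679074}}{712}$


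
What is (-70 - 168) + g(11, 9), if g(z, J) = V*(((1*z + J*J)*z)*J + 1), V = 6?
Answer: 54416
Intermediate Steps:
g(z, J) = 6 + 6*J*z*(z + J**2) (g(z, J) = 6*(((1*z + J*J)*z)*J + 1) = 6*(((z + J**2)*z)*J + 1) = 6*((z*(z + J**2))*J + 1) = 6*(J*z*(z + J**2) + 1) = 6*(1 + J*z*(z + J**2)) = 6 + 6*J*z*(z + J**2))
(-70 - 168) + g(11, 9) = (-70 - 168) + (6 + 6*9*11**2 + 6*11*9**3) = -238 + (6 + 6*9*121 + 6*11*729) = -238 + (6 + 6534 + 48114) = -238 + 54654 = 54416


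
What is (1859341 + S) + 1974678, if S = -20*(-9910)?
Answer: 4032219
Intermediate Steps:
S = 198200
(1859341 + S) + 1974678 = (1859341 + 198200) + 1974678 = 2057541 + 1974678 = 4032219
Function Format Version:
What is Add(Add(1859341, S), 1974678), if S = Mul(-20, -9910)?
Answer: 4032219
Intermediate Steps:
S = 198200
Add(Add(1859341, S), 1974678) = Add(Add(1859341, 198200), 1974678) = Add(2057541, 1974678) = 4032219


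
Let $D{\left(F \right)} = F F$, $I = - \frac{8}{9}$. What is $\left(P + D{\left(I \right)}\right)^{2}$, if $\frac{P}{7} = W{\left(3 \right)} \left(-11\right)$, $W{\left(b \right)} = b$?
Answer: $\frac{347710609}{6561} \approx 52997.0$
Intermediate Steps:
$I = - \frac{8}{9}$ ($I = \left(-8\right) \frac{1}{9} = - \frac{8}{9} \approx -0.88889$)
$D{\left(F \right)} = F^{2}$
$P = -231$ ($P = 7 \cdot 3 \left(-11\right) = 7 \left(-33\right) = -231$)
$\left(P + D{\left(I \right)}\right)^{2} = \left(-231 + \left(- \frac{8}{9}\right)^{2}\right)^{2} = \left(-231 + \frac{64}{81}\right)^{2} = \left(- \frac{18647}{81}\right)^{2} = \frac{347710609}{6561}$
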